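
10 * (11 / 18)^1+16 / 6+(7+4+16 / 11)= 2102 / 99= 21.23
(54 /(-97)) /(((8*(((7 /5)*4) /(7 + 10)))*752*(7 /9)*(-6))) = 0.00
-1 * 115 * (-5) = 575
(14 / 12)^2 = 49 / 36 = 1.36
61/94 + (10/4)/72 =4627/6768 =0.68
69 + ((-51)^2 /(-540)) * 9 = 513 /20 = 25.65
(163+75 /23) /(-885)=-3824 /20355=-0.19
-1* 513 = -513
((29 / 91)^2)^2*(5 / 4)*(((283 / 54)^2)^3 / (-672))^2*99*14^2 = 10265778923798015219046675536531887255 / 43170854388056722042715765735424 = 237794.20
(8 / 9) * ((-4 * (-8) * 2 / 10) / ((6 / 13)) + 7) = 2504 / 135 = 18.55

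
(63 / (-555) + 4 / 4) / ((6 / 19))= 1558 / 555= 2.81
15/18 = 5/6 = 0.83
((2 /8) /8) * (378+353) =731 /32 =22.84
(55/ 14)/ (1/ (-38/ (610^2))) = -209/ 520940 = -0.00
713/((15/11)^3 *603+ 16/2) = 949003/2045773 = 0.46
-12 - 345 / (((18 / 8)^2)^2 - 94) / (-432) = -82268 / 6849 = -12.01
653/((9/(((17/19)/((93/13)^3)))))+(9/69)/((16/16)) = 973579772/3163536081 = 0.31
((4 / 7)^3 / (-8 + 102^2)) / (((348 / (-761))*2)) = -1522 / 77556759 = -0.00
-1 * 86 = -86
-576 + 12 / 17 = -9780 / 17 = -575.29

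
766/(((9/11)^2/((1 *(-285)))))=-8805170/27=-326117.41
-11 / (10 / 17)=-187 / 10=-18.70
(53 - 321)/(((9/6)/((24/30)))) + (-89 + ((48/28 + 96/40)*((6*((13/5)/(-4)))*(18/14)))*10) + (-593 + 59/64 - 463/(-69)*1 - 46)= -1069.60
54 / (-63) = -0.86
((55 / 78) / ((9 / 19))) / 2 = 1045 / 1404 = 0.74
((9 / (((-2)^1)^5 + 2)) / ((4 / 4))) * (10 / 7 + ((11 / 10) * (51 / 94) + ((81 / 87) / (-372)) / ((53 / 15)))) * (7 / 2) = -952154241 / 447881800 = -2.13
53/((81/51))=901/27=33.37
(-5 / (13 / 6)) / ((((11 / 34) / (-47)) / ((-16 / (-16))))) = 47940 / 143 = 335.24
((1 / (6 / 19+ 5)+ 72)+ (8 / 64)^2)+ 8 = 518437 / 6464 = 80.20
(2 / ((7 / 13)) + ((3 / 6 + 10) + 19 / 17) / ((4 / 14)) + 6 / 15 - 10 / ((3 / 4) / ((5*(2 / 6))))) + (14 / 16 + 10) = 1432091 / 42840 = 33.43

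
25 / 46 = 0.54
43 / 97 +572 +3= 55818 / 97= 575.44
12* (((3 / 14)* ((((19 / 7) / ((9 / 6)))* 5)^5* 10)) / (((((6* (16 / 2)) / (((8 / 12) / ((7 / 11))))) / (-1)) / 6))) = -13618544500000 / 66706983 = -204154.71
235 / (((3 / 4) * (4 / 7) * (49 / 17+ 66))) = 7.96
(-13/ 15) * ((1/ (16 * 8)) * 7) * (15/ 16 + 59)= -87269/ 30720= -2.84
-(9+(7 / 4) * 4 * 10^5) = -700009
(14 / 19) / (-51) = -14 / 969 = -0.01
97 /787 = 0.12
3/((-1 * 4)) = -3/4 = -0.75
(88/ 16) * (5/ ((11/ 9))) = 45/ 2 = 22.50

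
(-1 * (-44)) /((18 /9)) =22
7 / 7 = 1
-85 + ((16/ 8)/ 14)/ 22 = -84.99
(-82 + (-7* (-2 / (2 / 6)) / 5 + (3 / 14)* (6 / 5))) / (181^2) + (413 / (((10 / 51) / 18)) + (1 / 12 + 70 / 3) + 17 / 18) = 37937.76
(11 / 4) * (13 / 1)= 143 / 4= 35.75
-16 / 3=-5.33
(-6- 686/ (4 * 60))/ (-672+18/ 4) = 0.01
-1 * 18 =-18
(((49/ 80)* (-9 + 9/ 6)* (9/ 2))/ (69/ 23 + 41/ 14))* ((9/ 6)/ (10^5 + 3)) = -27783/ 531215936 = -0.00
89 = 89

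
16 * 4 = 64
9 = 9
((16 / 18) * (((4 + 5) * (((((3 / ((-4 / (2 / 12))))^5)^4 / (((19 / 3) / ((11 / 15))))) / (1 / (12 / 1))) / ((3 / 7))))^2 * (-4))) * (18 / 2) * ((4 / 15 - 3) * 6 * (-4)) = -19690209 / 14643899733836506046089915428503552000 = -0.00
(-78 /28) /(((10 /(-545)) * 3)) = 1417 /28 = 50.61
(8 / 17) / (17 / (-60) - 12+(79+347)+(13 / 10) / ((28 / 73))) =6720 / 5956273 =0.00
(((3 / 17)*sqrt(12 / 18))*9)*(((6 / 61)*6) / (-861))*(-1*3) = 324*sqrt(6) / 297619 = 0.00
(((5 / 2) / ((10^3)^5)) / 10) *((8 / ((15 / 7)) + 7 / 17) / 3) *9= 0.00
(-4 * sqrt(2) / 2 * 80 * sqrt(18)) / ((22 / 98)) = -47040 / 11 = -4276.36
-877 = -877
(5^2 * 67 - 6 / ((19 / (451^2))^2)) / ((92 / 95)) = -710043467.19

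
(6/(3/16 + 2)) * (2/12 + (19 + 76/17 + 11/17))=39632/595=66.61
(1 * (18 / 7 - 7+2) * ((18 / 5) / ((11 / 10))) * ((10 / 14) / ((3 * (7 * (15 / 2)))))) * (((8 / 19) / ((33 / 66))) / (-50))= 1088 / 1792175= 0.00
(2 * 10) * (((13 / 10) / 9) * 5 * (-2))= -260 / 9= -28.89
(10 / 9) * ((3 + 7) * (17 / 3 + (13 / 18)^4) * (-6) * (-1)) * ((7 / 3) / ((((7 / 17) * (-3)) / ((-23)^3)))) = 3223715089375 / 354294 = 9098983.02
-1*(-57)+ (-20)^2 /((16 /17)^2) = 8137 /16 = 508.56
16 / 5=3.20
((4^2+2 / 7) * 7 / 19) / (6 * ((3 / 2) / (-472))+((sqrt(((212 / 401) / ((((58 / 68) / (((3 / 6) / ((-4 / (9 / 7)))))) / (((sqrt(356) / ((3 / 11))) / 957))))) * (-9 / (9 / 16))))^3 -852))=-31878482384330676212391887652102300742009840013380883423376 / 4526845807311346883446352543662566322417718280873993149496193 -22454545322601205256865537282063255707343195389952 * sqrt(5058214) * 89^(3 / 4) / 4526845807311346883446352543662566322417718280873993149496193 -7120296831973219826527392624472512248834879913984 * sqrt(89) / 4526845807311346883446352543662566322417718280873993149496193 -446369727193251684609156201624480201572352 * sqrt(5058214) * 89^(1 / 4) / 4526845807311346883446352543662566322417718280873993149496193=-0.007042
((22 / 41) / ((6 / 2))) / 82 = 11 / 5043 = 0.00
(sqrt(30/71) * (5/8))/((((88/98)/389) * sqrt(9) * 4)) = 95305 * sqrt(2130)/299904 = 14.67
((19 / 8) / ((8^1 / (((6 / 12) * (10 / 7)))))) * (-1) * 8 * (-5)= 475 / 56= 8.48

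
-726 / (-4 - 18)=33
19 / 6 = 3.17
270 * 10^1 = 2700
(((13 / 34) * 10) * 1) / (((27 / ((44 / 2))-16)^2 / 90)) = 8712 / 5525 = 1.58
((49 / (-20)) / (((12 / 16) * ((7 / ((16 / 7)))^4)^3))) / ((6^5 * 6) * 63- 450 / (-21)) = -140737488355328 / 86192476987267121915190915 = -0.00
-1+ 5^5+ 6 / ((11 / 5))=34394 / 11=3126.73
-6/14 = -3/7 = -0.43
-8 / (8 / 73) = -73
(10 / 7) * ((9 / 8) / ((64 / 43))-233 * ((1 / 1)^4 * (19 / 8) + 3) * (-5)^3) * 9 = 515265345 / 256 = 2012755.25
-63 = -63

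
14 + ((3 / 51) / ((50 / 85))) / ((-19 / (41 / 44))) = 116999 / 8360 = 14.00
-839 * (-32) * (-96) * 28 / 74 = -36083712 / 37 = -975235.46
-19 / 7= -2.71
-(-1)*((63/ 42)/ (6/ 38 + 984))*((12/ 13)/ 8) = 57/ 324116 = 0.00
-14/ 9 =-1.56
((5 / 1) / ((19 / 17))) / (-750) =-17 / 2850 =-0.01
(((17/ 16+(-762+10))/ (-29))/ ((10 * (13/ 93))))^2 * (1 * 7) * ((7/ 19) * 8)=2447200308609/ 345657728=7079.84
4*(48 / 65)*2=384 / 65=5.91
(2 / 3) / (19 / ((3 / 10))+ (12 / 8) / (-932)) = 3728 / 354151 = 0.01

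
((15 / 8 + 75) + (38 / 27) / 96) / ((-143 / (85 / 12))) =-770015 / 202176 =-3.81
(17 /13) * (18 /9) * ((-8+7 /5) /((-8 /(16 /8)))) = 561 /130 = 4.32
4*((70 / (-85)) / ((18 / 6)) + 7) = 1372 / 51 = 26.90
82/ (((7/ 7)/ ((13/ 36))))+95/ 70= 1951/ 63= 30.97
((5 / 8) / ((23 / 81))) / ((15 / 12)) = 81 / 46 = 1.76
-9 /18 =-1 /2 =-0.50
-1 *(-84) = 84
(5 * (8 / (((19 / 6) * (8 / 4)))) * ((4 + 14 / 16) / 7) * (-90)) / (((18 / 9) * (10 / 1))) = -5265 / 266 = -19.79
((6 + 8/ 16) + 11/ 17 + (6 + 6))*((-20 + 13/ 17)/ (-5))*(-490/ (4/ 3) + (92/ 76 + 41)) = -2631372597/ 109820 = -23960.78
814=814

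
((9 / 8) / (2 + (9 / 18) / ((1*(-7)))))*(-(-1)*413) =2891 / 12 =240.92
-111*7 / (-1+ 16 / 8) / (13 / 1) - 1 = -790 / 13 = -60.77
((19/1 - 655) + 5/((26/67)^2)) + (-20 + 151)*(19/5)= -354891/3380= -105.00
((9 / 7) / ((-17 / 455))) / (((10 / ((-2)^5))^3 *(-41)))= -27.50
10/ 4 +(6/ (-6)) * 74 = -143/ 2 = -71.50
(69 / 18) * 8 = 92 / 3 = 30.67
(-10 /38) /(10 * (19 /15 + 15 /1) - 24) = -15 /7904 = -0.00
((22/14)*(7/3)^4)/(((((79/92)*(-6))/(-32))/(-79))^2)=8175276032/729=11214370.41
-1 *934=-934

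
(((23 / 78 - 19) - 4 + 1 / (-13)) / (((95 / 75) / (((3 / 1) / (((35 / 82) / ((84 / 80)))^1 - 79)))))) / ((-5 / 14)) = -655713 / 341107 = -1.92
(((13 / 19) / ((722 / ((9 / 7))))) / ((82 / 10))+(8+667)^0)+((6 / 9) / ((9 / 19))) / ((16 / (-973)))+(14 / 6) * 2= -33982721999 / 425203128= -79.92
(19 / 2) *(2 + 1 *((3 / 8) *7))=703 / 16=43.94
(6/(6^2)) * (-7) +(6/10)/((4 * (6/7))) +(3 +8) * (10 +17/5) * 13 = 45965/24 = 1915.21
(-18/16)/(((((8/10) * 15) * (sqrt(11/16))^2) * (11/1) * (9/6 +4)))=-3/1331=-0.00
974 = 974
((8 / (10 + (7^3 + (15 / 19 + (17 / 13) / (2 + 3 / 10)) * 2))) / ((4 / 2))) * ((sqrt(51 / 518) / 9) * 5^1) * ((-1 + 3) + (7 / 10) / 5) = 607867 * sqrt(26418) / 23552692065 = 0.00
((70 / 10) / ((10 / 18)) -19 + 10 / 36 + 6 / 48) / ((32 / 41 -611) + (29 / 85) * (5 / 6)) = 1504823 / 153044940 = 0.01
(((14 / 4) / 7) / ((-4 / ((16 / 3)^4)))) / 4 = -2048 / 81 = -25.28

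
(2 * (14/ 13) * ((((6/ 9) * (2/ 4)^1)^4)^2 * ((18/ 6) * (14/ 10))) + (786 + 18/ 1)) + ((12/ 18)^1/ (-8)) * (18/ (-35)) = 1600184717/ 1990170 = 804.04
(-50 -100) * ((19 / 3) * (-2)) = 1900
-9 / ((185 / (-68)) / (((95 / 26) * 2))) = 11628 / 481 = 24.17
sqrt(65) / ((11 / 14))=14 * sqrt(65) / 11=10.26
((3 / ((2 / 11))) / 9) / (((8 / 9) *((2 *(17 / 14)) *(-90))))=-77 / 8160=-0.01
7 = 7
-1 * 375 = -375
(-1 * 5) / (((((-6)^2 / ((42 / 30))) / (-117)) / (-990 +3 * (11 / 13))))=-89859 / 4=-22464.75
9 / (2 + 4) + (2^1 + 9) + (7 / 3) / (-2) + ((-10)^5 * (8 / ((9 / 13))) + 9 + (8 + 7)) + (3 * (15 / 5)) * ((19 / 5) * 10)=-10396604 / 9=-1155178.22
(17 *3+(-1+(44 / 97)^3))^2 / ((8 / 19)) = 9928505966017891 / 1665944009858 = 5959.69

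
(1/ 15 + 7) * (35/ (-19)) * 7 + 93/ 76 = -89.90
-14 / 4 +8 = 9 / 2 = 4.50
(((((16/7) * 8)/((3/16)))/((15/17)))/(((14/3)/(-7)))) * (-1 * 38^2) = 25137152/105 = 239401.45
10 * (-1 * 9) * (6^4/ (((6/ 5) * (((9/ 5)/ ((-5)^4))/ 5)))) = -168750000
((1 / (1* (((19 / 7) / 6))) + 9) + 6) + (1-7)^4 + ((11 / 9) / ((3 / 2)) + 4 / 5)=3372527 / 2565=1314.83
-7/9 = -0.78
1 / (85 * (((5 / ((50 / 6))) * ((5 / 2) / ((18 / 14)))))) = 6 / 595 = 0.01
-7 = -7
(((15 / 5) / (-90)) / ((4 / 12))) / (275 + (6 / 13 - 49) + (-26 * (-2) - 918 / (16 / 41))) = 52 / 1078435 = 0.00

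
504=504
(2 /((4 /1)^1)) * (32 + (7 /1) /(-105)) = 479 /30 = 15.97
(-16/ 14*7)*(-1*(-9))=-72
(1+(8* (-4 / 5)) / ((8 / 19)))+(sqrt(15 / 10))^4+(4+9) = 21 / 20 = 1.05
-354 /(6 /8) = -472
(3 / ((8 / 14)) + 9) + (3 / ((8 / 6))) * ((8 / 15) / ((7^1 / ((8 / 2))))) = 2091 / 140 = 14.94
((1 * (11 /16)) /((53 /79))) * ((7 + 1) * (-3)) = -2607 /106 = -24.59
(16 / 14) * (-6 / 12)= -4 / 7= -0.57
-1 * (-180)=180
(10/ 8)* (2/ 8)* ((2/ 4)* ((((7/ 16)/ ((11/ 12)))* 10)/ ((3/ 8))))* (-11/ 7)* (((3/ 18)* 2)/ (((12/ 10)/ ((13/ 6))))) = -1625/ 864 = -1.88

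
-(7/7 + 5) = -6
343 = 343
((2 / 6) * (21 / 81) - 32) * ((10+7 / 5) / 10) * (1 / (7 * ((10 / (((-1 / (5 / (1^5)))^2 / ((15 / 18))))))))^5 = -88407 / 16028404235839843750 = -0.00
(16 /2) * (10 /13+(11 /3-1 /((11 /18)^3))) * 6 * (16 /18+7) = 3197840 /155727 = 20.53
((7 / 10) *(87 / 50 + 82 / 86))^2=1643248369 / 462250000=3.55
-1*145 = -145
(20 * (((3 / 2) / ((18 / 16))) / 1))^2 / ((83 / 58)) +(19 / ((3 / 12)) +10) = 582.92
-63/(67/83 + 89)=-5229/7454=-0.70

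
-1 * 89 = -89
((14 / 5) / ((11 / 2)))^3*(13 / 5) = 285376 / 831875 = 0.34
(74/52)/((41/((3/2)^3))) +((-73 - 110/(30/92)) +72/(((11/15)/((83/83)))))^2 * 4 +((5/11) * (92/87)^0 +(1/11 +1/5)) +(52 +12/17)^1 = 307712096465699/789394320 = 389807.84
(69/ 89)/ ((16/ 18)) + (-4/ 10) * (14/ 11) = 14219/ 39160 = 0.36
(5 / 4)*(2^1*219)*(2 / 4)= 273.75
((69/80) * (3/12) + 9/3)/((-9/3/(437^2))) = -65502367/320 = -204694.90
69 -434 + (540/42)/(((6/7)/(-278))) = -4535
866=866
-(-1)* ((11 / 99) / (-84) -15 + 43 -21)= 7.00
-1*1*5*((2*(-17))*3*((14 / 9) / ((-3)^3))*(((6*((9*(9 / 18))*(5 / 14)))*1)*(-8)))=6800 / 3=2266.67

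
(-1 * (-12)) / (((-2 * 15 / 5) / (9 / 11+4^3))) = -1426 / 11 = -129.64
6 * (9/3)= 18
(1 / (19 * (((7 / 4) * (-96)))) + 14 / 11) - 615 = -21549203 / 35112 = -613.73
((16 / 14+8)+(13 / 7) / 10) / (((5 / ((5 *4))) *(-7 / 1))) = -1306 / 245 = -5.33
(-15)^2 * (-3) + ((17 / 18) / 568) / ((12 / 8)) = -10351783 / 15336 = -675.00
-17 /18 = -0.94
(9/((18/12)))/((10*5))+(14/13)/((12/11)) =2159/1950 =1.11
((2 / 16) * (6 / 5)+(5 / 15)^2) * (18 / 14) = 47 / 140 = 0.34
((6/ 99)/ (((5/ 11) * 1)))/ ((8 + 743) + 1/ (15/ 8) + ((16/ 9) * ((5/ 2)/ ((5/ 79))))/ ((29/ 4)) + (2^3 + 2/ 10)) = 87/ 502046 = 0.00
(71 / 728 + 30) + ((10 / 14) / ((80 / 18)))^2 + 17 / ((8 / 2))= 1401333 / 40768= 34.37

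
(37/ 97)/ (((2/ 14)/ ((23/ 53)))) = 5957/ 5141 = 1.16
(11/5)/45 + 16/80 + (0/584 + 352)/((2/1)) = 176.25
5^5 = 3125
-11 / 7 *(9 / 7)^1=-2.02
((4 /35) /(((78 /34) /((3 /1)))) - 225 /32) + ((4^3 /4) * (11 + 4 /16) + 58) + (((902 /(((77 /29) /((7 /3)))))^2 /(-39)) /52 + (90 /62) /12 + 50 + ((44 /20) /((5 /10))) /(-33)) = -4549537807 /158427360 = -28.72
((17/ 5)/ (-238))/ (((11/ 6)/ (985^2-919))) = -2907918/ 385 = -7553.03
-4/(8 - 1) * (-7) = 4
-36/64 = -9/16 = -0.56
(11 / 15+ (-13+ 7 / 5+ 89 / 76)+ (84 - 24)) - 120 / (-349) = 20150903 / 397860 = 50.65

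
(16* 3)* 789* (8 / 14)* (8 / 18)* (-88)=-5924864 / 7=-846409.14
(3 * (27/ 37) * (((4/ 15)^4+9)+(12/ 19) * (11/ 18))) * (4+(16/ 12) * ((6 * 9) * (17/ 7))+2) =1633680582/ 439375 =3718.19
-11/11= -1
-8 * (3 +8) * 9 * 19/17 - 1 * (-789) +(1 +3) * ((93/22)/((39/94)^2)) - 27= -2365094/94809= -24.95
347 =347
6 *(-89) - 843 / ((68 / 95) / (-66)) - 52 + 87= 77230.56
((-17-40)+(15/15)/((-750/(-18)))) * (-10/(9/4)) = 18992/75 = 253.23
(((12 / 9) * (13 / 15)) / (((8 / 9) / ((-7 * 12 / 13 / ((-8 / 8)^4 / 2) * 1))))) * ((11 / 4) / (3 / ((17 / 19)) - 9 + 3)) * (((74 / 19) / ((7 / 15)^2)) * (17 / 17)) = 41514 / 133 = 312.14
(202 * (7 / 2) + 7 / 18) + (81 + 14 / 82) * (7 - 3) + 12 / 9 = 762653 / 738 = 1033.41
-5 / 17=-0.29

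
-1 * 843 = -843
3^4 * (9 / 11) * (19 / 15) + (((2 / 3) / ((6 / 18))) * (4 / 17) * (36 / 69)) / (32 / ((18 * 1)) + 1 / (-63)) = 66905019 / 795685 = 84.08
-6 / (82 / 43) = -129 / 41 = -3.15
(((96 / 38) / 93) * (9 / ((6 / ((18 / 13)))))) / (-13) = -432 / 99541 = -0.00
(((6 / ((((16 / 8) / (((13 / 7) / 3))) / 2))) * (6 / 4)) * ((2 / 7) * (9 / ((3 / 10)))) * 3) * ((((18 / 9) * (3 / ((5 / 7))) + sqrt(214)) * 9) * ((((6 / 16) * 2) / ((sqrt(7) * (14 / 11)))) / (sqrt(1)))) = 312741 * sqrt(7) / 343 + 521235 * sqrt(1498) / 4802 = 6613.49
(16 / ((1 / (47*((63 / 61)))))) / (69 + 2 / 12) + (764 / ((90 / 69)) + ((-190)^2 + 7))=2787482401 / 75945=36703.96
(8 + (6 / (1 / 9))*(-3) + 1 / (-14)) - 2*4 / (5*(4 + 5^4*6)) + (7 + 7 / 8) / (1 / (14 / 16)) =-618820537 / 4204480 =-147.18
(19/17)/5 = 19/85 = 0.22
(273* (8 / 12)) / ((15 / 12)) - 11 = 673 / 5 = 134.60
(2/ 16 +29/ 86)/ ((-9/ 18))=-159/ 172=-0.92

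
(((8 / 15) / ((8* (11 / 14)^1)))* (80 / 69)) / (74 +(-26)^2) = 112 / 853875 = 0.00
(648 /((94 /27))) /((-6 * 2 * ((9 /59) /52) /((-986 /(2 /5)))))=612572220 /47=13033451.49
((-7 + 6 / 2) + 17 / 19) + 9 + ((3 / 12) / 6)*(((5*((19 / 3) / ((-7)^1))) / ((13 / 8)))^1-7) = 683075 / 124488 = 5.49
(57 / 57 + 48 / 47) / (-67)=-0.03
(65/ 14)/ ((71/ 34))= 1105/ 497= 2.22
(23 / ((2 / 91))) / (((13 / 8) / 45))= 28980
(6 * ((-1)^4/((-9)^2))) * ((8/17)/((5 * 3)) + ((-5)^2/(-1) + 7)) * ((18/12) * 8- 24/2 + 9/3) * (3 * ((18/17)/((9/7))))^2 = -1796144/73695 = -24.37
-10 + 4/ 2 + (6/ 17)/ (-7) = -958/ 119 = -8.05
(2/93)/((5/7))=14/465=0.03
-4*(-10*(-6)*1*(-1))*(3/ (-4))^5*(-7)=25515/ 64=398.67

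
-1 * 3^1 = -3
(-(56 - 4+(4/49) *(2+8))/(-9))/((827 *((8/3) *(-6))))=-647/1458828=-0.00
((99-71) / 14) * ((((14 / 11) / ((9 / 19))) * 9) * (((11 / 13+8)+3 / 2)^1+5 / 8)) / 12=151753 / 3432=44.22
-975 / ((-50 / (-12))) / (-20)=117 / 10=11.70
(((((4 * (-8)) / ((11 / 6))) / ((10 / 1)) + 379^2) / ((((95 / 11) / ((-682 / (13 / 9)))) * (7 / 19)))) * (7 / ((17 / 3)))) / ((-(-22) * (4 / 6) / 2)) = -19837299249 / 5525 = -3590461.40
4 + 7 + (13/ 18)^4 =1183297/ 104976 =11.27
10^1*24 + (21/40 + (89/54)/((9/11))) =2357483/9720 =242.54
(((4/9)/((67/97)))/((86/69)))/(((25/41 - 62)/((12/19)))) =-731768/137778063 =-0.01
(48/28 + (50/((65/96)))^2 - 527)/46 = 253469/2366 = 107.13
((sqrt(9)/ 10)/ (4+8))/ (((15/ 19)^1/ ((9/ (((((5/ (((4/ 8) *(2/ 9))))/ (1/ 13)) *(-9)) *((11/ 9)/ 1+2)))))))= -19/ 1131000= -0.00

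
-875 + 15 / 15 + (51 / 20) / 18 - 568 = -173023 / 120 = -1441.86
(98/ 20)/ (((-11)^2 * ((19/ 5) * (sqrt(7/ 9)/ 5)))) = 0.06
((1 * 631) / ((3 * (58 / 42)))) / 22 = 4417 / 638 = 6.92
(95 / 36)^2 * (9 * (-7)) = -63175 / 144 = -438.72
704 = 704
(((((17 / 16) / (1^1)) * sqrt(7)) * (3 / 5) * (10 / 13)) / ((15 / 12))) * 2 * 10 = 102 * sqrt(7) / 13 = 20.76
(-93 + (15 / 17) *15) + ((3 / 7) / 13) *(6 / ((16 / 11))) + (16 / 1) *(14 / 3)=-184231 / 37128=-4.96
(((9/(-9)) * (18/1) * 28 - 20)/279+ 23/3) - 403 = -110822/279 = -397.21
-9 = -9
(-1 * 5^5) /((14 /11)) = -34375 /14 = -2455.36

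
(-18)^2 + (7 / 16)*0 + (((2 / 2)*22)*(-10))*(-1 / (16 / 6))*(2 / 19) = 6321 / 19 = 332.68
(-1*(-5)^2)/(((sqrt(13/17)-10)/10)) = 250*sqrt(221)/1687+42500/1687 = 27.40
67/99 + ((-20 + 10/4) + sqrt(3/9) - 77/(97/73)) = -1436065/19206 + sqrt(3)/3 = -74.19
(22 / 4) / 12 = 11 / 24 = 0.46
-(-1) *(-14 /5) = -14 /5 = -2.80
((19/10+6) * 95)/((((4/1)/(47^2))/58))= 96155561/4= 24038890.25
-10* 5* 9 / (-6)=75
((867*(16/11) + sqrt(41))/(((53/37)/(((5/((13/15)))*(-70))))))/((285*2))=-89821200/144001 - 6475*sqrt(41)/13091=-626.92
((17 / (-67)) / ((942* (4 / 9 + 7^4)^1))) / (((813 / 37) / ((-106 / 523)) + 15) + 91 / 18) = 900099 / 709066196363890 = 0.00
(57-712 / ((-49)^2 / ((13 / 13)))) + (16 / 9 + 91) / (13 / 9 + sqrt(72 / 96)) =163202205 / 1039633-15030*sqrt(3) / 433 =96.86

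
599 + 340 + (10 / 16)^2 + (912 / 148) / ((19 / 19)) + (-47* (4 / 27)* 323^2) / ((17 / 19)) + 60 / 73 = -3784997625337 / 4667328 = -810956.00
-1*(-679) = 679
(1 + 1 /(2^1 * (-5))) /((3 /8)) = 12 /5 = 2.40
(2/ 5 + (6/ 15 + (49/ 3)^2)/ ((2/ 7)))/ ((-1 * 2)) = -84197/ 180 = -467.76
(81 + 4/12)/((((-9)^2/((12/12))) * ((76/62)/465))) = 586210/1539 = 380.90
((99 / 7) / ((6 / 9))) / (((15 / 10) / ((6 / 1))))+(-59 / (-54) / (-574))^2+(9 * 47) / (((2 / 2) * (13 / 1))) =1466244871957 / 12489776208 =117.40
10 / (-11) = -10 / 11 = -0.91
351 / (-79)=-351 / 79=-4.44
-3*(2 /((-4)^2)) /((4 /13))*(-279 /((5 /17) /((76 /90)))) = 390507 /400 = 976.27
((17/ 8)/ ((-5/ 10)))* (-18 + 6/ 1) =51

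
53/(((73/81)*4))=4293/292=14.70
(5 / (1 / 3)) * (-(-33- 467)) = 7500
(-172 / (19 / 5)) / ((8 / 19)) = -215 / 2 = -107.50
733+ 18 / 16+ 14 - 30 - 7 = 5689 / 8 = 711.12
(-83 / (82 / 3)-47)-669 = -58961 / 82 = -719.04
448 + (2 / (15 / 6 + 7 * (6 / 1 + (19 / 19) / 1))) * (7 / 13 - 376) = 580348 / 1339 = 433.42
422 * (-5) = -2110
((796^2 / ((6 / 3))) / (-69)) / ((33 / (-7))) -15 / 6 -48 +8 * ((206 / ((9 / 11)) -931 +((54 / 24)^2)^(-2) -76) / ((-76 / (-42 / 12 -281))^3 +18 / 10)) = -579899524395124135 / 241850667803382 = -2397.76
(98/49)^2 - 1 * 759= -755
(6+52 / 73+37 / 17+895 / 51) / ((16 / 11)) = 270677 / 14892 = 18.18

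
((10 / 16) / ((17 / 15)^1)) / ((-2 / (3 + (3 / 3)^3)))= -75 / 68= -1.10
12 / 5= 2.40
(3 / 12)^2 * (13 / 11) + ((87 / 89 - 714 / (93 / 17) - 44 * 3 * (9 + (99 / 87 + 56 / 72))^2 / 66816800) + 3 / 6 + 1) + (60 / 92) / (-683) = -46280997539611270451977 / 361666565626579210800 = -127.97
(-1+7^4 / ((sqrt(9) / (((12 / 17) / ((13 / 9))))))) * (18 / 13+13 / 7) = 25433425 / 20111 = 1264.65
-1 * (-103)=103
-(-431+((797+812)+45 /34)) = -40097 /34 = -1179.32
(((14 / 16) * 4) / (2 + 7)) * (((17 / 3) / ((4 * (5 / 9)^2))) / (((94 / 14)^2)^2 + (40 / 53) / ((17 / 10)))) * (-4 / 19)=-772298457 / 4177675331950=-0.00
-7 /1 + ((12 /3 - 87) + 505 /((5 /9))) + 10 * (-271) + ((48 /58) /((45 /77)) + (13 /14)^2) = -1888.72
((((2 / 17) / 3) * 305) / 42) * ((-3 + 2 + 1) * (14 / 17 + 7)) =0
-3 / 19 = -0.16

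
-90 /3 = -30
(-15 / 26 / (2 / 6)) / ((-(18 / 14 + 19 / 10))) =1575 / 2899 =0.54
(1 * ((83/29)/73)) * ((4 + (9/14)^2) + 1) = 88063/414932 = 0.21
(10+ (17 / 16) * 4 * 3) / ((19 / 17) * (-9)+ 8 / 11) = -17017 / 6980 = -2.44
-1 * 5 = -5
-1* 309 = -309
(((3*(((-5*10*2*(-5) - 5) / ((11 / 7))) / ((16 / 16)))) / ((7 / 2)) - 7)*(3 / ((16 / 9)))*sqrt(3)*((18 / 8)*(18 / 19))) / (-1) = -575181*sqrt(3) / 608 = -1638.56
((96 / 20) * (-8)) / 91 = -192 / 455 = -0.42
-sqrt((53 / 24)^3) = -53 * sqrt(318) / 288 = -3.28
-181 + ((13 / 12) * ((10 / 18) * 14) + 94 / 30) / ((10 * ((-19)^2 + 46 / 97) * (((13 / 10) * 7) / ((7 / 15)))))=-334137815213 / 1846066950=-181.00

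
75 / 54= 25 / 18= 1.39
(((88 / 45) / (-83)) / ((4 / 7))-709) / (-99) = 2648269 / 369765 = 7.16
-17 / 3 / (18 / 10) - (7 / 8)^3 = -52781 / 13824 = -3.82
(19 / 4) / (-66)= -19 / 264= -0.07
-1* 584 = -584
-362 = -362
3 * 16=48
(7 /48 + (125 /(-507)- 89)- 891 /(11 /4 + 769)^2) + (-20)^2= 296711115023 /954368688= 310.90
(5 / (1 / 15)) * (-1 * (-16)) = 1200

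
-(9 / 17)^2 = -0.28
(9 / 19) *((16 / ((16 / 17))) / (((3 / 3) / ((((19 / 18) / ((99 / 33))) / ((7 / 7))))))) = 17 / 6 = 2.83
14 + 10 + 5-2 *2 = 25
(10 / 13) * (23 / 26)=0.68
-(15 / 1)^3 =-3375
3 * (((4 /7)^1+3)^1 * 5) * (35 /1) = 1875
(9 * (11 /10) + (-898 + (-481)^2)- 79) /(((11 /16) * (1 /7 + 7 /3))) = 8796858 /65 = 135336.28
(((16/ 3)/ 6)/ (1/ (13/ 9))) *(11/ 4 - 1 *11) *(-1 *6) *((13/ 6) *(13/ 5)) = 48334/ 135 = 358.03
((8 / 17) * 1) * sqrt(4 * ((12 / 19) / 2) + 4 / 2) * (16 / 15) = 128 * sqrt(1178) / 4845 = 0.91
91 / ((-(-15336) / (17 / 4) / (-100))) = -2.52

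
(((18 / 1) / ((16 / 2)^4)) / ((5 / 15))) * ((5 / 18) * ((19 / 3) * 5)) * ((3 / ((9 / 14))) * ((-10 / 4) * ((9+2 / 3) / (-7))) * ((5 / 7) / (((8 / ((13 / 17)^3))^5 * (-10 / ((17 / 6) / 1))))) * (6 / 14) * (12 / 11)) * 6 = -3525428381345500888375 / 6090508473459639002630979584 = -0.00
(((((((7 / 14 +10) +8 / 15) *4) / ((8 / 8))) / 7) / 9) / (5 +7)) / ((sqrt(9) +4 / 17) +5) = 5627 / 793800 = 0.01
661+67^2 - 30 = 5120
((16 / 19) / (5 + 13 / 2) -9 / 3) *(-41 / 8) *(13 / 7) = 681707 / 24472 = 27.86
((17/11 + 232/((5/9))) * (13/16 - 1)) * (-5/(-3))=-23053/176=-130.98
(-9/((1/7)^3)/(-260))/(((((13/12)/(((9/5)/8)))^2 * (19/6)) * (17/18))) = 0.17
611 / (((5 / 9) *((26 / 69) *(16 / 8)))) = 29187 / 20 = 1459.35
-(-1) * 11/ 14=11/ 14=0.79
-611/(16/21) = -12831/16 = -801.94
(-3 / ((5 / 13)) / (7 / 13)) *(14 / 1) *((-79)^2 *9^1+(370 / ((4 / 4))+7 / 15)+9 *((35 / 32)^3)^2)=-11469328.62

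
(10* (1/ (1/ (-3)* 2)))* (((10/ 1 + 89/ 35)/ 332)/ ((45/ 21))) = -439/ 1660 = -0.26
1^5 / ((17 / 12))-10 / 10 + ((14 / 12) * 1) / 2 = 59 / 204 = 0.29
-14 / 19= -0.74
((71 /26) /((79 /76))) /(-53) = -2698 /54431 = -0.05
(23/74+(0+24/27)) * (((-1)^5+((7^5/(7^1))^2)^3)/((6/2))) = 8504077992948475839200/111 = 76613315251788070623.42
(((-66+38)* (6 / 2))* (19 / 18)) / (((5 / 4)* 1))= -1064 / 15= -70.93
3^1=3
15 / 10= 3 / 2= 1.50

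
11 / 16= 0.69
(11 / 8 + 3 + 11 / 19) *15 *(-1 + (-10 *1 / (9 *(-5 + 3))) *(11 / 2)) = 152.75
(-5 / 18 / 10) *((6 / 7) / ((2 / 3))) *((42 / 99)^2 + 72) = -19651 / 7623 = -2.58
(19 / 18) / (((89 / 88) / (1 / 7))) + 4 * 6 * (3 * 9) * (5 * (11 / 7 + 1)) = 46715156 / 5607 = 8331.58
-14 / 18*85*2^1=-1190 / 9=-132.22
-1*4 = -4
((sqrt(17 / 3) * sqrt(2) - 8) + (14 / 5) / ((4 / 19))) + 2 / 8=sqrt(102) / 3 + 111 / 20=8.92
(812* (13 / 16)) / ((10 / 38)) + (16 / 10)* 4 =50269 / 20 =2513.45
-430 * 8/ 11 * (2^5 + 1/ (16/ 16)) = -10320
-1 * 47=-47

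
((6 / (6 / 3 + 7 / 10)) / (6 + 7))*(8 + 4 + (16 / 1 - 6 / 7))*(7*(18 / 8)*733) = 696350 / 13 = 53565.38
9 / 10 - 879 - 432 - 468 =-17781 / 10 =-1778.10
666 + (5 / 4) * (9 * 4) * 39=2421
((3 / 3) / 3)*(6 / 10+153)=256 / 5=51.20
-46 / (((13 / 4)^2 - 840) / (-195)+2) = -143520 / 19511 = -7.36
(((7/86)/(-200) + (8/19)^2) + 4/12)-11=-195399581/18627600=-10.49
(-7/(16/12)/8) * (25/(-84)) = 25/128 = 0.20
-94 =-94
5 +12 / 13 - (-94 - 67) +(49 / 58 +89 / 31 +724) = 20911289 / 23374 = 894.64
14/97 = 0.14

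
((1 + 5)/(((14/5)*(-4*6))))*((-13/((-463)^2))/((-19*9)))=-65/2052797544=-0.00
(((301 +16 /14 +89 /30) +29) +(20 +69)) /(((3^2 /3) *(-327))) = -88853 /206010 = -0.43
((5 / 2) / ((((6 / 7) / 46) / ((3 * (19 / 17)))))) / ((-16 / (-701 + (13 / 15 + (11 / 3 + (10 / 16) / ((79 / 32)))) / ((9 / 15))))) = 7536443005 / 386784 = 19484.89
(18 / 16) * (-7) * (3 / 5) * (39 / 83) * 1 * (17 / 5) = -125307 / 16600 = -7.55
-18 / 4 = -9 / 2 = -4.50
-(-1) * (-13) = -13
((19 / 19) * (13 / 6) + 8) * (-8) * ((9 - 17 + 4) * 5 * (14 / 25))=13664 / 15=910.93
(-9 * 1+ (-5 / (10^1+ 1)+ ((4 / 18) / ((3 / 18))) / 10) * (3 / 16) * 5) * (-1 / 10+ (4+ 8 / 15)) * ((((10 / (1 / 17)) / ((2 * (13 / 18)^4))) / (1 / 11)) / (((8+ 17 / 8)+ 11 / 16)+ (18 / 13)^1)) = -64757192472 / 5573789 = -11618.16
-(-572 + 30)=542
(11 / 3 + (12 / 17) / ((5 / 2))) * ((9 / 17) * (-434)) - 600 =-2178114 / 1445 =-1507.35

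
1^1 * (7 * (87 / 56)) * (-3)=-32.62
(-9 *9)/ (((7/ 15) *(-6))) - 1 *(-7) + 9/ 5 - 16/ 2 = 2081/ 70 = 29.73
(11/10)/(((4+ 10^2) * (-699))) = -11/726960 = -0.00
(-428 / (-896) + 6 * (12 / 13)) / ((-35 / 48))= -52557 / 6370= -8.25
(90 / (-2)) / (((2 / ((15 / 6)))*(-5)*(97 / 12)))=1.39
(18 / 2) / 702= 1 / 78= 0.01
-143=-143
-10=-10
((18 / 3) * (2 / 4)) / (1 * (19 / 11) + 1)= 11 / 10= 1.10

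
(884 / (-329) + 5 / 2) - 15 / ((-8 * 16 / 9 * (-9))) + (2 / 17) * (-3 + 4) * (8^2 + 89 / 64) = 7.39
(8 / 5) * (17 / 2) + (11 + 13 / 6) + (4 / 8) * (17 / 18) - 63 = -6437 / 180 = -35.76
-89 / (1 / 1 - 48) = 89 / 47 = 1.89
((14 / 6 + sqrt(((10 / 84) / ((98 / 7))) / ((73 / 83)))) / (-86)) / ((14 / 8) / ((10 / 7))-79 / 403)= -56420 / 2139723-4030 * sqrt(90885) / 1093398453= -0.03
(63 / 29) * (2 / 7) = 18 / 29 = 0.62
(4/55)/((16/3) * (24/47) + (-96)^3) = -47/571758880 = -0.00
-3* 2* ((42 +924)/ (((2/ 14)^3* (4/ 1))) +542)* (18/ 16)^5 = -29539793691/ 32768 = -901482.96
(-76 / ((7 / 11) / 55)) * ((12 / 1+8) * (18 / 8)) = -2069100 / 7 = -295585.71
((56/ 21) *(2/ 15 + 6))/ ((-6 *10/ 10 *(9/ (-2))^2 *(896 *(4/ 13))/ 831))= -82823/ 204120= -0.41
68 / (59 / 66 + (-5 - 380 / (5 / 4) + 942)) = 264 / 2461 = 0.11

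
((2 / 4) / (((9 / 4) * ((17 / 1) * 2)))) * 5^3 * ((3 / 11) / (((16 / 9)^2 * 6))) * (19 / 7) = 21375 / 670208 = 0.03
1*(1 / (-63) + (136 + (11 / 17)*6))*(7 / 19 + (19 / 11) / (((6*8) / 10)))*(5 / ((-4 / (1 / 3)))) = -2736042205 / 64465632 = -42.44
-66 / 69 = -22 / 23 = -0.96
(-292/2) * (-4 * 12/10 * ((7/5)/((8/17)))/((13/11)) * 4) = 2293368/325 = 7056.52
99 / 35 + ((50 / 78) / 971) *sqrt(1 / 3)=25 *sqrt(3) / 113607 + 99 / 35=2.83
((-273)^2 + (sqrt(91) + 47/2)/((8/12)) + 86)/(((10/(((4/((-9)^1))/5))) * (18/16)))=-1194404/2025 - 8 * sqrt(91)/675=-589.94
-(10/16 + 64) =-517/8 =-64.62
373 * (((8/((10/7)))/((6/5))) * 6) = 10444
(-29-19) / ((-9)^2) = -16 / 27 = -0.59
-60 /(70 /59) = -354 /7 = -50.57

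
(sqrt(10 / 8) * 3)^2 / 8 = 45 / 32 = 1.41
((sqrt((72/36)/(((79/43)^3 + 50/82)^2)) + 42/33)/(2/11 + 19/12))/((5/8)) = 573722512 * sqrt(2)/4310941535 + 1344/1165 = 1.34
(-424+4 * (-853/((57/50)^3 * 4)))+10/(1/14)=-159219812/185193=-859.75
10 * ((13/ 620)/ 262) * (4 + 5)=117/ 16244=0.01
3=3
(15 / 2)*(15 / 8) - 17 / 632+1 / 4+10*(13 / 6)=136331 / 3792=35.95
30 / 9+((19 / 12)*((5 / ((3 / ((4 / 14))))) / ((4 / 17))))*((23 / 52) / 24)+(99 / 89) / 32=191852809 / 55980288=3.43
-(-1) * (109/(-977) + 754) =736549/977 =753.89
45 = 45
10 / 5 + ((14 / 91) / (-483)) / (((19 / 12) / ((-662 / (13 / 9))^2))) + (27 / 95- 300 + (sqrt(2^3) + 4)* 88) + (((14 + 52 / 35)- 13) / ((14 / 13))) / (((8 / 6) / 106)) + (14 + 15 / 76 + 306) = 176* sqrt(2) + 242619640429 / 470443610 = 764.63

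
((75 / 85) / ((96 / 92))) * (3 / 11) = 345 / 1496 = 0.23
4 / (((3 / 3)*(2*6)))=1 / 3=0.33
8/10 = 4/5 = 0.80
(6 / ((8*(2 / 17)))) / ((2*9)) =17 / 48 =0.35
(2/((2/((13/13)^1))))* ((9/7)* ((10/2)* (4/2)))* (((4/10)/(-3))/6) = -2/7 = -0.29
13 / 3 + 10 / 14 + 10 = 316 / 21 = 15.05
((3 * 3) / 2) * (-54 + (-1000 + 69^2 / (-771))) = -2452185 / 514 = -4770.79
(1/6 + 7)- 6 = 7/6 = 1.17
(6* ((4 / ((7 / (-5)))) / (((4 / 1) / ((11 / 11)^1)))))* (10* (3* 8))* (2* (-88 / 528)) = 2400 / 7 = 342.86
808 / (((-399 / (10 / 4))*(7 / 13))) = -26260 / 2793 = -9.40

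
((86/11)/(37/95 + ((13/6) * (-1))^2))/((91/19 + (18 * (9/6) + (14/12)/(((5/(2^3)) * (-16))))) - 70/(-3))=0.03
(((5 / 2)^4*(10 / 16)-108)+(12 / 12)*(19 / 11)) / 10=-115257 / 14080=-8.19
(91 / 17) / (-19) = -91 / 323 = -0.28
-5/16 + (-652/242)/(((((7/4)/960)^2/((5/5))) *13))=-76913434985/1233232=-62367.37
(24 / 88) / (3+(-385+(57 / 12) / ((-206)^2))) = -169744 / 237754693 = -0.00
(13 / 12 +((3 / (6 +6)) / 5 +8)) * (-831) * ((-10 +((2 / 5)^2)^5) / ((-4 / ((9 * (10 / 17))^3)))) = -5403228694009092 / 1919140625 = -2815441.78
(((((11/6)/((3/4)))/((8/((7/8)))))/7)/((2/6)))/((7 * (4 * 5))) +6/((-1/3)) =-241909/13440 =-18.00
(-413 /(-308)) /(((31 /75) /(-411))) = -1333.34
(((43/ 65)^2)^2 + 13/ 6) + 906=97288568431/ 107103750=908.36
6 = 6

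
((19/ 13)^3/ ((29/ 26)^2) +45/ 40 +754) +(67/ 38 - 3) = 1256993675/ 1661816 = 756.40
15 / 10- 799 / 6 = -395 / 3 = -131.67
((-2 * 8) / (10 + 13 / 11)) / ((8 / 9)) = -66 / 41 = -1.61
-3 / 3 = -1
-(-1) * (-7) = -7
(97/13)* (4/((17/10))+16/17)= 5432/221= 24.58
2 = 2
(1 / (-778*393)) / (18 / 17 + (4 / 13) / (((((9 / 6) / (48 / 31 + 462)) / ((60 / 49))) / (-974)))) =335699 / 11639993064778116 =0.00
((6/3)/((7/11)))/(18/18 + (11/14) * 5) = 44/69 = 0.64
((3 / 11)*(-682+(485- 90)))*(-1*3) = 2583 / 11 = 234.82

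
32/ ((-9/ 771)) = -8224/ 3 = -2741.33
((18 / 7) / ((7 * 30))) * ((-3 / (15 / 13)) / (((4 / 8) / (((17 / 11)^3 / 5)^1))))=-383214 / 8152375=-0.05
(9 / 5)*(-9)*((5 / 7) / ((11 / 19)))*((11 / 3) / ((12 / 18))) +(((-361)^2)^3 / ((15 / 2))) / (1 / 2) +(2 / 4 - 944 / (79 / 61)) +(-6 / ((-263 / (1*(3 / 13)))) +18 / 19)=318039480811443401587802 / 538851495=590217311750138.88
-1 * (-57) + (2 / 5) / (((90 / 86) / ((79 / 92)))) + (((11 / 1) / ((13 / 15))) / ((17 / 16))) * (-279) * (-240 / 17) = 1831844244679 / 38884950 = 47109.34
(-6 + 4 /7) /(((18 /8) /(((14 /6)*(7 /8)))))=-4.93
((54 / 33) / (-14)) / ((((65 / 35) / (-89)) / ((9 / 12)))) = 2403 / 572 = 4.20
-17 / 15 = -1.13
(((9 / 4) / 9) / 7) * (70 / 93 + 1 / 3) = 101 / 2604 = 0.04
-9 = -9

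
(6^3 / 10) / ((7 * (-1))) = -108 / 35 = -3.09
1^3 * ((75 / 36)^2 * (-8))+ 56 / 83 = -50867 / 1494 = -34.05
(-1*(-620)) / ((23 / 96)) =59520 / 23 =2587.83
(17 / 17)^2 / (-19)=-1 / 19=-0.05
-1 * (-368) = 368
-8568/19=-450.95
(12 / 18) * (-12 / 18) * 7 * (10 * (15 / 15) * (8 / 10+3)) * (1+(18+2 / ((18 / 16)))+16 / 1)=-352184 / 81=-4347.95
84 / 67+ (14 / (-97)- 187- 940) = -7317163 / 6499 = -1125.89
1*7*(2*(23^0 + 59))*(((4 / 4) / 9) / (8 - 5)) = 280 / 9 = 31.11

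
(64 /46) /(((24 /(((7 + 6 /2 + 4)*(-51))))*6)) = -476 /69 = -6.90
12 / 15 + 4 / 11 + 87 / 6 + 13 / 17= 30721 / 1870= 16.43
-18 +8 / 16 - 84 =-101.50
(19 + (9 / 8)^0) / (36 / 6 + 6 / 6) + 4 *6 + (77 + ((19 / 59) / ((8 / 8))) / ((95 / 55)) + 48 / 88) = 475148 / 4543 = 104.59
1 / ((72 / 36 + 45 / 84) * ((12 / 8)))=56 / 213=0.26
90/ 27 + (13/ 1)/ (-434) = 4301/ 1302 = 3.30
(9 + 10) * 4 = 76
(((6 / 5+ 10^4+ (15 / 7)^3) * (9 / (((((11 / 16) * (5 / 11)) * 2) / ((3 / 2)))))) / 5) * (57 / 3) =35230650516 / 42875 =821706.13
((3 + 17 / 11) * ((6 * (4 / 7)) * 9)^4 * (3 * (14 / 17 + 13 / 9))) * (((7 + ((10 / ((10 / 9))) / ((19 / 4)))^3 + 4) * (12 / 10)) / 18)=102479127196262400 / 3079601833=33276745.75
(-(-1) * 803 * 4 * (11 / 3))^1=35332 / 3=11777.33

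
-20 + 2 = -18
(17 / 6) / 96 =0.03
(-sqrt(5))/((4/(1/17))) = -sqrt(5)/68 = -0.03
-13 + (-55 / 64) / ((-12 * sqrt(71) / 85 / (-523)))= -2445025 * sqrt(71) / 54528 - 13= -390.83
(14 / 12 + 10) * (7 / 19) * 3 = 469 / 38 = 12.34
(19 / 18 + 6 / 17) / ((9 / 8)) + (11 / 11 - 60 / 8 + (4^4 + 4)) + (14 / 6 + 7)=727291 / 2754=264.09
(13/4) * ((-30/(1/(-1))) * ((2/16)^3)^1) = 0.19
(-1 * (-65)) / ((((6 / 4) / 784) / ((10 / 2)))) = 509600 / 3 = 169866.67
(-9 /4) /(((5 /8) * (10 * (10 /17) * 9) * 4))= -17 /1000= -0.02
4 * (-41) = -164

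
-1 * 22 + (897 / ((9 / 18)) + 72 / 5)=8932 / 5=1786.40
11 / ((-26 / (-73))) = 803 / 26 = 30.88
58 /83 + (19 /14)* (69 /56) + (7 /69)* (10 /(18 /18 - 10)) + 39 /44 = 1397810087 /444506832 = 3.14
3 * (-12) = -36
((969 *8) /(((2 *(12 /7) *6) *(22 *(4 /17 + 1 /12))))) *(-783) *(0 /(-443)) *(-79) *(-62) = 0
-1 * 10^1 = -10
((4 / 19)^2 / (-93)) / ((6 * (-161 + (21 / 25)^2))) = 625 / 1261304037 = 0.00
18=18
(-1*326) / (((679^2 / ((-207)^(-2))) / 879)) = -95518 / 6585048603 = -0.00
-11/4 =-2.75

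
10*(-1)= -10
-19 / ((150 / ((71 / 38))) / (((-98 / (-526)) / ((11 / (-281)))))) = 977599 / 867900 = 1.13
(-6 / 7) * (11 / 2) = -33 / 7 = -4.71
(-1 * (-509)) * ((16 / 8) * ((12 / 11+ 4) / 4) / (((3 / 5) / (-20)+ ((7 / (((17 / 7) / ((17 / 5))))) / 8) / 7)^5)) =4560640000000000 / 225622639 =20213574.40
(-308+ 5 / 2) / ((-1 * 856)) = 611 / 1712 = 0.36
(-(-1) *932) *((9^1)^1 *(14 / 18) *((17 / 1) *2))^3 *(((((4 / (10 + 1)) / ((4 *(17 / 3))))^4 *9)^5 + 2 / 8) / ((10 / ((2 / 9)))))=1748123692110688582761792074151803550538660843990744 / 25043664689641920285819721230978945923665965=69803030.58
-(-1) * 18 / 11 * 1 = 18 / 11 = 1.64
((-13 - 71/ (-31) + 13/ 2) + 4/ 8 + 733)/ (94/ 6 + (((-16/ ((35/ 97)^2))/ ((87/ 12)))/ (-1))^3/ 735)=248330743419071250000/ 7591031059030827227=32.71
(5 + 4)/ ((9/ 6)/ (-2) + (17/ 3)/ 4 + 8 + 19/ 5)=0.72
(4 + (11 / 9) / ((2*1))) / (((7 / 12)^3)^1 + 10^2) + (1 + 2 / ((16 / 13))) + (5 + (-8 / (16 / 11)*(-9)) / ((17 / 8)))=729149963 / 23547448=30.97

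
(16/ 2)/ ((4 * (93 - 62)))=0.06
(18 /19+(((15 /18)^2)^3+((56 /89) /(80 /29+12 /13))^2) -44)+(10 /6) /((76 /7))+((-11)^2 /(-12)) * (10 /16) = -41290480417108871 /845473628949696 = -48.84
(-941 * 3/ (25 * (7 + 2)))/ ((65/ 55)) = -10351/ 975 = -10.62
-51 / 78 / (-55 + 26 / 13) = 17 / 1378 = 0.01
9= 9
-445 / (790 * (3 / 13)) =-1157 / 474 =-2.44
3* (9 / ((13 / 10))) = 270 / 13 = 20.77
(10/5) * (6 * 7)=84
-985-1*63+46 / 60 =-31417 / 30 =-1047.23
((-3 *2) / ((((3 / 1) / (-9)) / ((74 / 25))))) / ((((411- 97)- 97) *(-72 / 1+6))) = -222 / 59675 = -0.00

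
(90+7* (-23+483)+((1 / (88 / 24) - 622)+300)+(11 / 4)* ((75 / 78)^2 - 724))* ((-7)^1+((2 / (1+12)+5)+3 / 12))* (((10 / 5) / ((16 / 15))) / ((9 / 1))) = -332.47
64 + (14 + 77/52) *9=10573/52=203.33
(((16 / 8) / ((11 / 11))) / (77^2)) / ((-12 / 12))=-2 / 5929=-0.00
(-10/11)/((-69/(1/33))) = 10/25047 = 0.00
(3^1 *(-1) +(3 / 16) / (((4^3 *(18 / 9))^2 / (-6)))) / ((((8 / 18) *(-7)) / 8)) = 505575 / 65536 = 7.71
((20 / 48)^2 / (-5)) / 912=-0.00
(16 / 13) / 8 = 2 / 13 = 0.15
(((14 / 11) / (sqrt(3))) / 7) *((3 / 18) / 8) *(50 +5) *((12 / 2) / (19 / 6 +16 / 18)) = 15 *sqrt(3) / 146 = 0.18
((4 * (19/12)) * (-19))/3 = -361/9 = -40.11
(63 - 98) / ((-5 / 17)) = 119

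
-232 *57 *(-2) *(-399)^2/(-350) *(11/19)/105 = -8291448/125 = -66331.58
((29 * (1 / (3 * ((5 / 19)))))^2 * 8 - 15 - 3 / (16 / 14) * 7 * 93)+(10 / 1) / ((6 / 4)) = 16339489 / 1800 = 9077.49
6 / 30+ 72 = 361 / 5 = 72.20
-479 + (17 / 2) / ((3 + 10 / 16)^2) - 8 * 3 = -422479 / 841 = -502.35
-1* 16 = -16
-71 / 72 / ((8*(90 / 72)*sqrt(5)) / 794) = -28187*sqrt(5) / 1800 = -35.02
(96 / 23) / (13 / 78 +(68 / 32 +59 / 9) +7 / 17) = 117504 / 260659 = 0.45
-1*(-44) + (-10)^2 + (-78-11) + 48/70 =1949/35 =55.69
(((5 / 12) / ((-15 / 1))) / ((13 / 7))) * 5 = -0.07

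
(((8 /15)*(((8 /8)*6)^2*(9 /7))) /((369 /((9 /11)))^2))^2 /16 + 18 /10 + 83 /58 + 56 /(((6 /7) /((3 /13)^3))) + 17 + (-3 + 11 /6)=192455354057355437129 /9687050543911015275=19.87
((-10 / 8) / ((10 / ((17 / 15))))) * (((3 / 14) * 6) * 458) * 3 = -250.26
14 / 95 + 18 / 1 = 1724 / 95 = 18.15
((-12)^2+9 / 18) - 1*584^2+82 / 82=-681821 / 2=-340910.50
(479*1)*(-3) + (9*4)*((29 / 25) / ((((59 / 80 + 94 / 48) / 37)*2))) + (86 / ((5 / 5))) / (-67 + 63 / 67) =-8245271734 / 7159055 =-1151.73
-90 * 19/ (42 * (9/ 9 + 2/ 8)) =-228/ 7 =-32.57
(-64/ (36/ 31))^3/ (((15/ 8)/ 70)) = -13666680832/ 2187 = -6249053.88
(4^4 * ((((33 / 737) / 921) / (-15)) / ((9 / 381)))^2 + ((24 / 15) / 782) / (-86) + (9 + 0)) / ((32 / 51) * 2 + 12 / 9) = 129639751786489027 / 37282098710943900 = 3.48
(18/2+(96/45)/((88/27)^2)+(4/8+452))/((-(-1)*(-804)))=-279329/486420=-0.57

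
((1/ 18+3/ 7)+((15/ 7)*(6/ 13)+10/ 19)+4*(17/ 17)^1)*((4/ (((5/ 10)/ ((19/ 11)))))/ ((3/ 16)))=11949760/ 27027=442.14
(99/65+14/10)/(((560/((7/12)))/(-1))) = -19/6240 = -0.00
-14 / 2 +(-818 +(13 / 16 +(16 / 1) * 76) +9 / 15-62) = 26433 / 80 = 330.41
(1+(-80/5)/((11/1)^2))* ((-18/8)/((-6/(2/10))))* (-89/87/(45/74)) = -23051/210540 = -0.11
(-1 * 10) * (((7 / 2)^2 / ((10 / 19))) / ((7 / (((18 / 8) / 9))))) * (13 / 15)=-1729 / 240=-7.20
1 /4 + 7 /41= 69 /164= 0.42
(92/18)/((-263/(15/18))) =-115/7101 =-0.02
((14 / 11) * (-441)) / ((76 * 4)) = -3087 / 1672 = -1.85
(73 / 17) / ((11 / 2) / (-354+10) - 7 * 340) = -50224 / 27836667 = -0.00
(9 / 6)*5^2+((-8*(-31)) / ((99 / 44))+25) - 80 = 1669 / 18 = 92.72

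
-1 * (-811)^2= -657721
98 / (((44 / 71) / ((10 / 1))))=17395 / 11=1581.36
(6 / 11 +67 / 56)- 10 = -5087 / 616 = -8.26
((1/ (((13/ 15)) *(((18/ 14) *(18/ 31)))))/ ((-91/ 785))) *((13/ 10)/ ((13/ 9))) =-24335/ 2028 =-12.00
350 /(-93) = -350 /93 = -3.76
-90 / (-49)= 90 / 49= 1.84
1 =1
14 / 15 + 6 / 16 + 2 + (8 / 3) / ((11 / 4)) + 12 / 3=8.28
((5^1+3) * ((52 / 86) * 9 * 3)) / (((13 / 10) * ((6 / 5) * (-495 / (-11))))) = 80 / 43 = 1.86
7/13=0.54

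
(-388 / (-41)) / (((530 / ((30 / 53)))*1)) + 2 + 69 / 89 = 28550339 / 10250041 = 2.79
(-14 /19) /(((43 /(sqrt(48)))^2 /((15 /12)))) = -0.02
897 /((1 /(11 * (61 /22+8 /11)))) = 34534.50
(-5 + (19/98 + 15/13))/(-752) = 99/20384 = 0.00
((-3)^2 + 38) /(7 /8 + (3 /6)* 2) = 376 /15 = 25.07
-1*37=-37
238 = 238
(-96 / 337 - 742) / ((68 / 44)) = -2751650 / 5729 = -480.30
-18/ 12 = -3/ 2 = -1.50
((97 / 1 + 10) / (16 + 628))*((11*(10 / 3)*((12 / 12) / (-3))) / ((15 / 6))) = -1177 / 1449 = -0.81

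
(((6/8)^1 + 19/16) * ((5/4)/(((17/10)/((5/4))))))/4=3875/8704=0.45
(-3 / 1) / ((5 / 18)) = -54 / 5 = -10.80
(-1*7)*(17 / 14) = -17 / 2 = -8.50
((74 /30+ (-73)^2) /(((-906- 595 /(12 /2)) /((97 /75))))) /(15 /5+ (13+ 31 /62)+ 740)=-31029136 /3421838625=-0.01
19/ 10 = 1.90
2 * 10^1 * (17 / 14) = 170 / 7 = 24.29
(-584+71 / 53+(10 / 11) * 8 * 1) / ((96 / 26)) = -1453621 / 9328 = -155.83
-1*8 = -8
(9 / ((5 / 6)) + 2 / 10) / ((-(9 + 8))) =-11 / 17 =-0.65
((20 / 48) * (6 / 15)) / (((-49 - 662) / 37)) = -37 / 4266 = -0.01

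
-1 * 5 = -5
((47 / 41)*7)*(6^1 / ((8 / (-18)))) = -8883 / 82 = -108.33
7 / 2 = 3.50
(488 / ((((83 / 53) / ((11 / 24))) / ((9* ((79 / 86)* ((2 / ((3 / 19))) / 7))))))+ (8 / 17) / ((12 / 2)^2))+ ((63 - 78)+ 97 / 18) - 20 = 5369342749 / 2548266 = 2107.06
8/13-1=-5/13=-0.38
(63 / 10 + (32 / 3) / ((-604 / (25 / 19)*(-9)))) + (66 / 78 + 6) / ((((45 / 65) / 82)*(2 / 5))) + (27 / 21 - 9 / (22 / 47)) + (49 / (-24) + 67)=496388176387 / 238586040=2080.54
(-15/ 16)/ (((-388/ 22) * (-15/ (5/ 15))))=-11/ 9312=-0.00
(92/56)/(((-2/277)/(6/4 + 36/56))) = -487.58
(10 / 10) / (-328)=-1 / 328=-0.00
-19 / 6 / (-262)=19 / 1572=0.01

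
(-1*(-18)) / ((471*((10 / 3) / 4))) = 0.05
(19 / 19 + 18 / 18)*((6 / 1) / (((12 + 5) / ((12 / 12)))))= 12 / 17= 0.71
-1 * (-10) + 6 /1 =16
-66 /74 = -33 /37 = -0.89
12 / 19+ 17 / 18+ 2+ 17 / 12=4.99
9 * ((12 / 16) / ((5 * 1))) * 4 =5.40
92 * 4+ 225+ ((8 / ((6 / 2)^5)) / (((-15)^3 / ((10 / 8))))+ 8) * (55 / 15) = 306234653 / 492075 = 622.33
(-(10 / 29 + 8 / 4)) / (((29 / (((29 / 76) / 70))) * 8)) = -17 / 308560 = -0.00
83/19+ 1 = 102/19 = 5.37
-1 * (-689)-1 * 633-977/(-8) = 1425/8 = 178.12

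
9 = 9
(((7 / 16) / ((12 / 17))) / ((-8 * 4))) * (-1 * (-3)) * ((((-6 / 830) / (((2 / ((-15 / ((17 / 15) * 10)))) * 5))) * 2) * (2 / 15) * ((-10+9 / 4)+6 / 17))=31689 / 288972800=0.00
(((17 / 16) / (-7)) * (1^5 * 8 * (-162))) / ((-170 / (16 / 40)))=-81 / 175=-0.46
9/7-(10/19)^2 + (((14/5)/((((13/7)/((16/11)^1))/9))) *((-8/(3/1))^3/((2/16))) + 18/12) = -32432260057/10840830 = -2991.68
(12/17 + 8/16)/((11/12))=1.32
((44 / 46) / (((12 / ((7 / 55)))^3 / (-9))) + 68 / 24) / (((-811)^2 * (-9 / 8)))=-94621657 / 24710906830500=-0.00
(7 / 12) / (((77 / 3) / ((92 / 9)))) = 23 / 99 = 0.23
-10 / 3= -3.33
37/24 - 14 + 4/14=-2045/168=-12.17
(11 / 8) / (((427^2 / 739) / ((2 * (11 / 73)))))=89419 / 53240068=0.00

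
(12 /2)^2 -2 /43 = 1546 /43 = 35.95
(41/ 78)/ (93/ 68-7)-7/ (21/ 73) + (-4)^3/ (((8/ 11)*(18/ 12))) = -1241165/ 14937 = -83.09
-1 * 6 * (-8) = 48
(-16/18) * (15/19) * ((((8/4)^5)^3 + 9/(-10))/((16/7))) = -2293697/228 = -10060.07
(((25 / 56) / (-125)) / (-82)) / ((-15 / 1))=-1 / 344400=-0.00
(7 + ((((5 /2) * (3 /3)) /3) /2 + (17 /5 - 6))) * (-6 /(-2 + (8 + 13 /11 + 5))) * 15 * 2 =-9537 /134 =-71.17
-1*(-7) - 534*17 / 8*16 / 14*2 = -18107 / 7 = -2586.71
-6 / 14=-3 / 7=-0.43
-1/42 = -0.02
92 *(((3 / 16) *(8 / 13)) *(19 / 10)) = 1311 / 65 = 20.17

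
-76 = -76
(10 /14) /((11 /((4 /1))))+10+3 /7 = 10.69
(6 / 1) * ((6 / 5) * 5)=36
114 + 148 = 262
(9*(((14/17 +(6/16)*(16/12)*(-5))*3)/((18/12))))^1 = -513/17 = -30.18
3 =3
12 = 12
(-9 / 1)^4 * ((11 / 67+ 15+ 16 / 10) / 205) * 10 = 5365.36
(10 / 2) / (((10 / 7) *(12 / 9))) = 21 / 8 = 2.62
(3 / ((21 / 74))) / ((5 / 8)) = 592 / 35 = 16.91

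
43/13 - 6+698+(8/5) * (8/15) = 678757/975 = 696.16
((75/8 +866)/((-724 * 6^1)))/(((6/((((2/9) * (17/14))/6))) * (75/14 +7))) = -119051/973959552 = -0.00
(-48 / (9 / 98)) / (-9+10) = -1568 / 3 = -522.67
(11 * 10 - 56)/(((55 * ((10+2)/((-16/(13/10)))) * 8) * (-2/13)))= 9/11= 0.82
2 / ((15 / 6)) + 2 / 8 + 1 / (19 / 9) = 579 / 380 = 1.52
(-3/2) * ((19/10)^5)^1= -7428297/200000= -37.14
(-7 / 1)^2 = 49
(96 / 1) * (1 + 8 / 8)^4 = 1536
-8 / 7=-1.14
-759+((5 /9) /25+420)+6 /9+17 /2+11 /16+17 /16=-59051 /180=-328.06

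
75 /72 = 25 /24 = 1.04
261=261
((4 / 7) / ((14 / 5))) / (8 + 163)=10 / 8379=0.00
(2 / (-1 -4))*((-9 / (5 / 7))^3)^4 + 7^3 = -7818376656538954587487 / 1220703125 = -6404814157036.71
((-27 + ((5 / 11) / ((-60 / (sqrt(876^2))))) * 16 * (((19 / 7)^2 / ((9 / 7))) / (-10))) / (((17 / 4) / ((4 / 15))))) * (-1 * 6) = -12.74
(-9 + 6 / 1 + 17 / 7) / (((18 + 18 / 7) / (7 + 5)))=-0.33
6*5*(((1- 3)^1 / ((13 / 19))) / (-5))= 228 / 13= 17.54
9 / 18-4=-7 / 2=-3.50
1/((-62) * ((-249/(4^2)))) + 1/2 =7735/15438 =0.50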